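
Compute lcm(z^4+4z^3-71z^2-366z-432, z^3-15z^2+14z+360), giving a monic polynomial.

z^6-2z^5-135z^4-100z^3+4604z^2+17232z+17280

By polynomial division,
  z^4+4z^3-71z^2-366z-432 = (z+19)(z^3-15z^2+14z+360) + (200z^2-992z-7272)
  z^3-15z^2+14z+360 = ((1/200)z-251/5000)(200z^2-992z-7272) + ((351/625)z-3159/625)
  200z^2-992z-7272 = ((125000/351)z+505000/351)((351/625)z-3159/625) + (0)
Last nonzero remainder: (351/625)z-3159/625. Dividing through by 351/625 gives the monic gcd z-9.
Then lcm(f, g) = f·g / gcd(f, g); expanding and making the result monic gives the answer.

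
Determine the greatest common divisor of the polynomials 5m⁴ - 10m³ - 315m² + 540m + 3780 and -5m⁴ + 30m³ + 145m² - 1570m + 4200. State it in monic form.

m² + m - 42

Apply the Euclidean algorithm:
  5m⁴ - 10m³ - 315m² + 540m + 3780 = (-1)(-5m⁴ + 30m³ + 145m² - 1570m + 4200) + (20m³ - 170m² - 1030m + 7980)
  -5m⁴ + 30m³ + 145m² - 1570m + 4200 = (-(1/4)m - 5/8)(20m³ - 170m² - 1030m + 7980) + (-(875/4)m² - (875/4)m + 18375/2)
  20m³ - 170m² - 1030m + 7980 = (-(16/175)m + 152/175)(-(875/4)m² - (875/4)m + 18375/2) + (0)
Last nonzero remainder: -(875/4)m² - (875/4)m + 18375/2. Dividing through by -875/4 gives the monic gcd m² + m - 42.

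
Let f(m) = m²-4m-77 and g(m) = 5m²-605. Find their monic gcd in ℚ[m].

m-11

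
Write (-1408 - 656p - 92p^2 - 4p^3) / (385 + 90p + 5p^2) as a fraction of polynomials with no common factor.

(-128 - 48p - 4p^2)/(35 + 5p)

By polynomial division,
  -4p^3 - 92p^2 - 656p - 1408 = (-(4/5)p - 4)(5p^2 + 90p + 385) + (12p + 132)
  5p^2 + 90p + 385 = ((5/12)p + 35/12)(12p + 132) + (0)
Last nonzero remainder: 12p + 132. Dividing through by 12 gives the monic gcd p + 11.
Cancel p + 11 from numerator and denominator to get the reduced form.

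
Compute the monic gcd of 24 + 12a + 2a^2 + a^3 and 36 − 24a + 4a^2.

Euclidean algorithm in ℚ[a]:
  a^3 + 2a^2 + 12a + 24 = ((1/4)a + 2)(4a^2 − 24a + 36) + (51a − 48)
  4a^2 − 24a + 36 = ((4/51)a − 344/867)(51a − 48) + (4900/289)
  51a − 48 = ((14739/4900)a − 3468/1225)(4900/289) + (0)
The last nonzero remainder is the constant 4900/289, so the polynomials are coprime and gcd = 1.

1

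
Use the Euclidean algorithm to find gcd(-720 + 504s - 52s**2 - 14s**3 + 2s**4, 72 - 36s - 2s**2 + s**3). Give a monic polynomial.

Apply the Euclidean algorithm:
  2s**4 - 14s**3 - 52s**2 + 504s - 720 = (2s - 10)(s**3 - 2s**2 - 36s + 72) + (0)
The last nonzero remainder s**3 - 2s**2 - 36s + 72 is already monic.

72 - 36s - 2s**2 + s**3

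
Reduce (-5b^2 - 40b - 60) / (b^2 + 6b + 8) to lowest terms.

(-5b - 30)/(b + 4)

Apply the Euclidean algorithm:
  -5b^2 - 40b - 60 = (-5)(b^2 + 6b + 8) + (-10b - 20)
  b^2 + 6b + 8 = (-(1/10)b - 2/5)(-10b - 20) + (0)
Last nonzero remainder: -10b - 20. Dividing through by -10 gives the monic gcd b + 2.
Cancel b + 2 from numerator and denominator to get the reduced form.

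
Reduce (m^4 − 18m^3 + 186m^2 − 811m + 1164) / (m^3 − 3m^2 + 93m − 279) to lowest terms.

By polynomial division,
  m^4 − 18m^3 + 186m^2 − 811m + 1164 = (m − 15)(m^3 − 3m^2 + 93m − 279) + (48m^2 + 863m − 3021)
  m^3 − 3m^2 + 93m − 279 = ((1/48)m − 1007/2304)(48m^2 + 863m − 3021) + ((1228321/2304)m − 1228321/768)
  48m^2 + 863m − 3021 = ((110592/1228321)m + 2320128/1228321)((1228321/2304)m − 1228321/768) + (0)
Last nonzero remainder: (1228321/2304)m − 1228321/768. Dividing through by 1228321/2304 gives the monic gcd m − 3.
Cancel m − 3 from numerator and denominator to get the reduced form.

(m^3 − 15m^2 + 141m − 388)/(m^2 + 93)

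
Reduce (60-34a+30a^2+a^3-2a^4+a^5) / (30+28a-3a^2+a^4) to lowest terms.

(2-a+a^2)/(1+a)

Repeated division with remainder:
  a^5-2a^4+a^3+30a^2-34a+60 = (a-2)(a^4-3a^2+28a+30) + (4a^3-4a^2-8a+120)
  a^4-3a^2+28a+30 = ((1/4)a+1/4)(4a^3-4a^2-8a+120) + (0)
Last nonzero remainder: 4a^3-4a^2-8a+120. Dividing through by 4 gives the monic gcd a^3-a^2-2a+30.
Cancel a^3-a^2-2a+30 from numerator and denominator to get the reduced form.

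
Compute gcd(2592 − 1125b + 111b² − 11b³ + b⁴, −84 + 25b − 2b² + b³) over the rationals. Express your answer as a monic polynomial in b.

By polynomial division,
  b⁴ − 11b³ + 111b² − 1125b + 2592 = (b − 9)(b³ − 2b² + 25b − 84) + (68b² − 816b + 1836)
  b³ − 2b² + 25b − 84 = ((1/68)b + 5/34)(68b² − 816b + 1836) + (118b − 354)
  68b² − 816b + 1836 = ((34/59)b − 306/59)(118b − 354) + (0)
Last nonzero remainder: 118b − 354. Dividing through by 118 gives the monic gcd b − 3.

−3 + b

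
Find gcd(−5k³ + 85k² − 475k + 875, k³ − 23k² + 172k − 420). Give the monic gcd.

k − 7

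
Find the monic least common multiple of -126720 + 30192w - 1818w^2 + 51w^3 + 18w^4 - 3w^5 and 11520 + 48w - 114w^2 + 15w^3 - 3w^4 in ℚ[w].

253440 - 18144w - 6428w^2 + 504w^3 - 53w^4 + w^6

Euclidean algorithm in ℚ[w]:
  -3w^5 + 18w^4 + 51w^3 - 1818w^2 + 30192w - 126720 = (w - 1)(-3w^4 + 15w^3 - 114w^2 + 48w + 11520) + (180w^3 - 1980w^2 + 18720w - 115200)
  -3w^4 + 15w^3 - 114w^2 + 48w + 11520 = (-(1/60)w - 1/10)(180w^3 - 1980w^2 + 18720w - 115200) + (0)
Last nonzero remainder: 180w^3 - 1980w^2 + 18720w - 115200. Dividing through by 180 gives the monic gcd w^3 - 11w^2 + 104w - 640.
Then lcm(f, g) = f·g / gcd(f, g); expanding and making the result monic gives the answer.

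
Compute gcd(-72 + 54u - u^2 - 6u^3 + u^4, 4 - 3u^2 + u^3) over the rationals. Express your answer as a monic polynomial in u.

-2 + u

By polynomial division,
  u^4 - 6u^3 - u^2 + 54u - 72 = (u - 3)(u^3 - 3u^2 + 4) + (-10u^2 + 50u - 60)
  u^3 - 3u^2 + 4 = (-(1/10)u - 1/5)(-10u^2 + 50u - 60) + (4u - 8)
  -10u^2 + 50u - 60 = (-(5/2)u + 15/2)(4u - 8) + (0)
Last nonzero remainder: 4u - 8. Dividing through by 4 gives the monic gcd u - 2.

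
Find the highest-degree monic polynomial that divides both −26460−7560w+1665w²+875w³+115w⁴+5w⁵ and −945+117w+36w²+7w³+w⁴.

Euclidean algorithm in ℚ[w]:
  5w⁵+115w⁴+875w³+1665w²−7560w−26460 = (5w+80)(w⁴+7w³+36w²+117w−945) + (135w³−1800w²−12195w+49140)
  w⁴+7w³+36w²+117w−945 = ((1/135)w+61/405)(135w³−1800w²−12195w+49140) + ((3577/9)w²+(14308/9)w−25039/3)
  135w³−1800w²−12195w+49140 = ((1215/3577)w−21060/3577)((3577/9)w²+(14308/9)w−25039/3) + (0)
Last nonzero remainder: (3577/9)w²+(14308/9)w−25039/3. Dividing through by 3577/9 gives the monic gcd w²+4w−21.

−21+4w+w²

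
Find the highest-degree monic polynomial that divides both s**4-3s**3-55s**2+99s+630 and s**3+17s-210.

s-5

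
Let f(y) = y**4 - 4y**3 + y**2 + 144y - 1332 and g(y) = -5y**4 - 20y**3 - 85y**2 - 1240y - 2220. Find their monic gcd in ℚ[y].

y**3 + 2y**2 + 13y + 222

Apply the Euclidean algorithm:
  y**4 - 4y**3 + y**2 + 144y - 1332 = (-1/5)(-5y**4 - 20y**3 - 85y**2 - 1240y - 2220) + (-8y**3 - 16y**2 - 104y - 1776)
  -5y**4 - 20y**3 - 85y**2 - 1240y - 2220 = ((5/8)y + 5/4)(-8y**3 - 16y**2 - 104y - 1776) + (0)
Last nonzero remainder: -8y**3 - 16y**2 - 104y - 1776. Dividing through by -8 gives the monic gcd y**3 + 2y**2 + 13y + 222.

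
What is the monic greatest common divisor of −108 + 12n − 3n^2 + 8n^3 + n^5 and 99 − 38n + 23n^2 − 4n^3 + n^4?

Repeated division with remainder:
  n^5 + 8n^3 − 3n^2 + 12n − 108 = (n + 4)(n^4 − 4n^3 + 23n^2 − 38n + 99) + (n^3 − 57n^2 + 65n − 504)
  n^4 − 4n^3 + 23n^2 − 38n + 99 = (n + 53)(n^3 − 57n^2 + 65n − 504) + (2979n^2 − 2979n + 26811)
  n^3 − 57n^2 + 65n − 504 = ((1/2979)n − 56/2979)(2979n^2 − 2979n + 26811) + (0)
Last nonzero remainder: 2979n^2 − 2979n + 26811. Dividing through by 2979 gives the monic gcd n^2 − n + 9.

9 − n + n^2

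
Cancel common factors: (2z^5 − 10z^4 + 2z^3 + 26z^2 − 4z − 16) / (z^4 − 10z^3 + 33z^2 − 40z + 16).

(2z^3 − 6z − 4)/(z^2 − 5z + 4)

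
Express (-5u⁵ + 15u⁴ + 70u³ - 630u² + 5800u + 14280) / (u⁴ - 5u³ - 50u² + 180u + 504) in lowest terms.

Repeated division with remainder:
  -5u⁵ + 15u⁴ + 70u³ - 630u² + 5800u + 14280 = (-5u - 10)(u⁴ - 5u³ - 50u² + 180u + 504) + (-230u³ - 230u² + 10120u + 19320)
  u⁴ - 5u³ - 50u² + 180u + 504 = (-(1/230)u + 3/115)(-230u³ - 230u² + 10120u + 19320) + (0)
Last nonzero remainder: -230u³ - 230u² + 10120u + 19320. Dividing through by -230 gives the monic gcd u³ + u² - 44u - 84.
Cancel u³ + u² - 44u - 84 from numerator and denominator to get the reduced form.

(-5u² + 20u - 170)/(u - 6)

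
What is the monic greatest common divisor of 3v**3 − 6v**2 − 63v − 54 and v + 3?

v + 3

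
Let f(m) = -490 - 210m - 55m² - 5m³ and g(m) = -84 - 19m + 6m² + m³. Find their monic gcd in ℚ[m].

7 + m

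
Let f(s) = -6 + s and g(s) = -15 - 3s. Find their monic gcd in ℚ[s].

1

Repeated division with remainder:
  s - 6 = (-1/3)(-3s - 15) + (-11)
  -3s - 15 = ((3/11)s + 15/11)(-11) + (0)
The last nonzero remainder is the constant -11, so the polynomials are coprime and gcd = 1.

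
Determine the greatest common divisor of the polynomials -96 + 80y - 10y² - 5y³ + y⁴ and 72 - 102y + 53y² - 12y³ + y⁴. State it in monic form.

-24 + 26y - 9y² + y³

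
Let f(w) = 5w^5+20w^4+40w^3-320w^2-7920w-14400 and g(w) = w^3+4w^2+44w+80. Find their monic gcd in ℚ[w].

By polynomial division,
  5w^5+20w^4+40w^3-320w^2-7920w-14400 = (5w^2-180)(w^3+4w^2+44w+80) + (0)
The last nonzero remainder w^3+4w^2+44w+80 is already monic.

w^3+4w^2+44w+80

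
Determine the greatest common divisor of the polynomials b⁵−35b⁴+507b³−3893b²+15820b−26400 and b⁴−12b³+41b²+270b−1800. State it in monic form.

Repeated division with remainder:
  b⁵−35b⁴+507b³−3893b²+15820b−26400 = (b−23)(b⁴−12b³+41b²+270b−1800) + (190b³−3220b²+23830b−67800)
  b⁴−12b³+41b²+270b−1800 = ((1/190)b+47/1805)(190b³−3220b²+23830b−67800) + (−(208/361)b²+(2288/361)b−12480/361)
  190b³−3220b²+23830b−67800 = (−(34295/104)b+203965/104)(−(208/361)b²+(2288/361)b−12480/361) + (0)
Last nonzero remainder: −(208/361)b²+(2288/361)b−12480/361. Dividing through by −208/361 gives the monic gcd b²−11b+60.

b²−11b+60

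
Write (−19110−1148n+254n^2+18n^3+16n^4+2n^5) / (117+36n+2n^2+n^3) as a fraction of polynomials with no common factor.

Euclidean algorithm in ℚ[n]:
  2n^5+16n^4+18n^3+254n^2−1148n−19110 = (2n^2+12n−78)(n^3+2n^2+36n+117) + (−256n^2+256n−9984)
  n^3+2n^2+36n+117 = (−(1/256)n−3/256)(−256n^2+256n−9984) + (0)
Last nonzero remainder: −256n^2+256n−9984. Dividing through by −256 gives the monic gcd n^2−n+39.
Cancel n^2−n+39 from numerator and denominator to get the reduced form.

(−490−42n+18n^2+2n^3)/(3+n)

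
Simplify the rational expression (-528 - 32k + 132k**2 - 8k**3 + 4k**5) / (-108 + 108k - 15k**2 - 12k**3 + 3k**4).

(88 + 20k - 4k**2 + 4k**3)/(18 - 15k + 3k**2)

Repeated division with remainder:
  4k**5 - 8k**3 + 132k**2 - 32k - 528 = ((4/3)k + 16/3)(3k**4 - 12k**3 - 15k**2 + 108k - 108) + (76k**3 + 68k**2 - 464k + 48)
  3k**4 - 12k**3 - 15k**2 + 108k - 108 = ((3/76)k - 279/1444)(76k**3 + 68k**2 - 464k + 48) + ((5940/361)k**2 + (5940/361)k - 35640/361)
  76k**3 + 68k**2 - 464k + 48 = ((6859/1485)k - 722/1485)((5940/361)k**2 + (5940/361)k - 35640/361) + (0)
Last nonzero remainder: (5940/361)k**2 + (5940/361)k - 35640/361. Dividing through by 5940/361 gives the monic gcd k**2 + k - 6.
Cancel k**2 + k - 6 from numerator and denominator to get the reduced form.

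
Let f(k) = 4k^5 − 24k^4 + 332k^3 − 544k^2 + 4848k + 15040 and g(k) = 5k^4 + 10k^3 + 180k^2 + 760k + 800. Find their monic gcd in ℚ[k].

k^3 + 36k + 80

Euclidean algorithm in ℚ[k]:
  4k^5 − 24k^4 + 332k^3 − 544k^2 + 4848k + 15040 = ((4/5)k − 32/5)(5k^4 + 10k^3 + 180k^2 + 760k + 800) + (252k^3 + 9072k + 20160)
  5k^4 + 10k^3 + 180k^2 + 760k + 800 = ((5/252)k + 5/126)(252k^3 + 9072k + 20160) + (0)
Last nonzero remainder: 252k^3 + 9072k + 20160. Dividing through by 252 gives the monic gcd k^3 + 36k + 80.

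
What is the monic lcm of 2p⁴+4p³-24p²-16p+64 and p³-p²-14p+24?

p⁵-p⁴-18p³+28p²+56p-96

Apply the Euclidean algorithm:
  2p⁴+4p³-24p²-16p+64 = (2p+6)(p³-p²-14p+24) + (10p²+20p-80)
  p³-p²-14p+24 = ((1/10)p-3/10)(10p²+20p-80) + (0)
Last nonzero remainder: 10p²+20p-80. Dividing through by 10 gives the monic gcd p²+2p-8.
Then lcm(f, g) = f·g / gcd(f, g); expanding and making the result monic gives the answer.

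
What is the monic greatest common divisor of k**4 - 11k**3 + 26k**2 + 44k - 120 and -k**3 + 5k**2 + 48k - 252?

k - 6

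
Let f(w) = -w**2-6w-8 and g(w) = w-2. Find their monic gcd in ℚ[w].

Euclidean algorithm in ℚ[w]:
  -w**2-6w-8 = (-w-8)(w-2) + (-24)
  w-2 = (-(1/24)w+1/12)(-24) + (0)
The last nonzero remainder is the constant -24, so the polynomials are coprime and gcd = 1.

1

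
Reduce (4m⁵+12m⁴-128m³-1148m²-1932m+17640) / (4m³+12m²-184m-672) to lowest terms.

(m³+4m²+14m-105)/(m+4)

By polynomial division,
  4m⁵+12m⁴-128m³-1148m²-1932m+17640 = (m²+14)(4m³+12m²-184m-672) + (-644m²+644m+27048)
  4m³+12m²-184m-672 = (-(1/161)m-4/161)(-644m²+644m+27048) + (0)
Last nonzero remainder: -644m²+644m+27048. Dividing through by -644 gives the monic gcd m²-m-42.
Cancel m²-m-42 from numerator and denominator to get the reduced form.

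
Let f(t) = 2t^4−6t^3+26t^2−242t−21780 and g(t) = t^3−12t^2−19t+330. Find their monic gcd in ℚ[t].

t−11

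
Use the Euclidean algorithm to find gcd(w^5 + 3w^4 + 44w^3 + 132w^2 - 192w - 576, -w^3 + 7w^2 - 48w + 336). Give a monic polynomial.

w^2 + 48

By polynomial division,
  w^5 + 3w^4 + 44w^3 + 132w^2 - 192w - 576 = (-w^2 - 10w - 66)(-w^3 + 7w^2 - 48w + 336) + (450w^2 + 21600)
  -w^3 + 7w^2 - 48w + 336 = (-(1/450)w + 7/450)(450w^2 + 21600) + (0)
Last nonzero remainder: 450w^2 + 21600. Dividing through by 450 gives the monic gcd w^2 + 48.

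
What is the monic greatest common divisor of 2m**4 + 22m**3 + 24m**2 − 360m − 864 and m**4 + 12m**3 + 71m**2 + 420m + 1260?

Apply the Euclidean algorithm:
  2m**4 + 22m**3 + 24m**2 − 360m − 864 = (2)(m**4 + 12m**3 + 71m**2 + 420m + 1260) + (−2m**3 − 118m**2 − 1200m − 3384)
  m**4 + 12m**3 + 71m**2 + 420m + 1260 = (−(1/2)m + 47/2)(−2m**3 − 118m**2 − 1200m − 3384) + (2244m**2 + 26928m + 80784)
  −2m**3 − 118m**2 − 1200m − 3384 = (−(1/1122)m − 47/1122)(2244m**2 + 26928m + 80784) + (0)
Last nonzero remainder: 2244m**2 + 26928m + 80784. Dividing through by 2244 gives the monic gcd m**2 + 12m + 36.

m**2 + 12m + 36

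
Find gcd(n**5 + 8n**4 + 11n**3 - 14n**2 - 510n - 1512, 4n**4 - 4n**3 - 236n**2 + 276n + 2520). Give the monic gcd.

n**2 + 10n + 21

Apply the Euclidean algorithm:
  n**5 + 8n**4 + 11n**3 - 14n**2 - 510n - 1512 = ((1/4)n + 9/4)(4n**4 - 4n**3 - 236n**2 + 276n + 2520) + (79n**3 + 448n**2 - 1761n - 7182)
  4n**4 - 4n**3 - 236n**2 + 276n + 2520 = ((4/79)n - 2108/6241)(79n**3 + 448n**2 - 1761n - 7182) + ((27984/6241)n**2 + (279840/6241)n + 587664/6241)
  79n**3 + 448n**2 - 1761n - 7182 = ((493039/27984)n - 355737/4664)((27984/6241)n**2 + (279840/6241)n + 587664/6241) + (0)
Last nonzero remainder: (27984/6241)n**2 + (279840/6241)n + 587664/6241. Dividing through by 27984/6241 gives the monic gcd n**2 + 10n + 21.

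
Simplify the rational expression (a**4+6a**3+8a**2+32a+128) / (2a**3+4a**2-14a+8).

(a**3+2a**2+32)/(2a**2-4a+2)

Repeated division with remainder:
  a**4+6a**3+8a**2+32a+128 = ((1/2)a+2)(2a**3+4a**2-14a+8) + (7a**2+56a+112)
  2a**3+4a**2-14a+8 = ((2/7)a-12/7)(7a**2+56a+112) + (50a+200)
  7a**2+56a+112 = ((7/50)a+14/25)(50a+200) + (0)
Last nonzero remainder: 50a+200. Dividing through by 50 gives the monic gcd a+4.
Cancel a+4 from numerator and denominator to get the reduced form.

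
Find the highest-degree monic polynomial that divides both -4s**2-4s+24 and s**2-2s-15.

Repeated division with remainder:
  -4s**2-4s+24 = (-4)(s**2-2s-15) + (-12s-36)
  s**2-2s-15 = (-(1/12)s+5/12)(-12s-36) + (0)
Last nonzero remainder: -12s-36. Dividing through by -12 gives the monic gcd s+3.

s+3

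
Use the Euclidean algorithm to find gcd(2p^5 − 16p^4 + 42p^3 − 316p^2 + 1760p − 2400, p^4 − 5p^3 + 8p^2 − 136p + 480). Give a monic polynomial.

p^3 − p^2 + 4p − 120

Apply the Euclidean algorithm:
  2p^5 − 16p^4 + 42p^3 − 316p^2 + 1760p − 2400 = (2p − 6)(p^4 − 5p^3 + 8p^2 − 136p + 480) + (−4p^3 + 4p^2 − 16p + 480)
  p^4 − 5p^3 + 8p^2 − 136p + 480 = (−(1/4)p + 1)(−4p^3 + 4p^2 − 16p + 480) + (0)
Last nonzero remainder: −4p^3 + 4p^2 − 16p + 480. Dividing through by −4 gives the monic gcd p^3 − p^2 + 4p − 120.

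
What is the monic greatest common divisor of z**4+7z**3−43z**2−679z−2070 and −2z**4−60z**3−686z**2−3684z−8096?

z**2+11z+46

Apply the Euclidean algorithm:
  z**4+7z**3−43z**2−679z−2070 = (−1/2)(−2z**4−60z**3−686z**2−3684z−8096) + (−23z**3−386z**2−2521z−6118)
  −2z**4−60z**3−686z**2−3684z−8096 = ((2/23)z+608/529)(−23z**3−386z**2−2521z−6118) + (−(12240/529)z**2−(134640/529)z−24480/23)
  −23z**3−386z**2−2521z−6118 = ((12167/12240)z+70357/12240)(−(12240/529)z**2−(134640/529)z−24480/23) + (0)
Last nonzero remainder: −(12240/529)z**2−(134640/529)z−24480/23. Dividing through by −12240/529 gives the monic gcd z**2+11z+46.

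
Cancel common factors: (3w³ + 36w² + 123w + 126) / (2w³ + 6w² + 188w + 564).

(3w² + 27w + 42)/(2w² + 188)

Apply the Euclidean algorithm:
  3w³ + 36w² + 123w + 126 = (3/2)(2w³ + 6w² + 188w + 564) + (27w² − 159w − 720)
  2w³ + 6w² + 188w + 564 = ((2/27)w + 160/243)(27w² − 159w − 720) + ((28028/81)w + 28028/27)
  27w² − 159w − 720 = ((2187/28028)w − 4860/7007)((28028/81)w + 28028/27) + (0)
Last nonzero remainder: (28028/81)w + 28028/27. Dividing through by 28028/81 gives the monic gcd w + 3.
Cancel w + 3 from numerator and denominator to get the reduced form.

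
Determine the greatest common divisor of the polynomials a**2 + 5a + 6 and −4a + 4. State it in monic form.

1

By polynomial division,
  a**2 + 5a + 6 = (−(1/4)a − 3/2)(−4a + 4) + (12)
  −4a + 4 = (−(1/3)a + 1/3)(12) + (0)
The last nonzero remainder is the constant 12, so the polynomials are coprime and gcd = 1.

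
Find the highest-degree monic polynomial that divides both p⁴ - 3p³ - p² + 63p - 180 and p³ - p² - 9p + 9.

p - 3

Euclidean algorithm in ℚ[p]:
  p⁴ - 3p³ - p² + 63p - 180 = (p - 2)(p³ - p² - 9p + 9) + (6p² + 36p - 162)
  p³ - p² - 9p + 9 = ((1/6)p - 7/6)(6p² + 36p - 162) + (60p - 180)
  6p² + 36p - 162 = ((1/10)p + 9/10)(60p - 180) + (0)
Last nonzero remainder: 60p - 180. Dividing through by 60 gives the monic gcd p - 3.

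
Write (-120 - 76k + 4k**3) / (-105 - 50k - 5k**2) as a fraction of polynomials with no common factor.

By polynomial division,
  4k**3 - 76k - 120 = (-(4/5)k + 8)(-5k**2 - 50k - 105) + (240k + 720)
  -5k**2 - 50k - 105 = (-(1/48)k - 7/48)(240k + 720) + (0)
Last nonzero remainder: 240k + 720. Dividing through by 240 gives the monic gcd k + 3.
Cancel k + 3 from numerator and denominator to get the reduced form.

(40 + 12k - 4k**2)/(35 + 5k)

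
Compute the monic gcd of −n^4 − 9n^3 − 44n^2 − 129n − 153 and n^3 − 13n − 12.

n + 3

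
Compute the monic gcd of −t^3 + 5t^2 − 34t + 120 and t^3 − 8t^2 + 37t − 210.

t^2 − t + 30

Apply the Euclidean algorithm:
  −t^3 + 5t^2 − 34t + 120 = (−1)(t^3 − 8t^2 + 37t − 210) + (−3t^2 + 3t − 90)
  t^3 − 8t^2 + 37t − 210 = (−(1/3)t + 7/3)(−3t^2 + 3t − 90) + (0)
Last nonzero remainder: −3t^2 + 3t − 90. Dividing through by −3 gives the monic gcd t^2 − t + 30.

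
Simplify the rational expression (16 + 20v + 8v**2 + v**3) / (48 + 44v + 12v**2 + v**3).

(2 + v)/(6 + v)

Apply the Euclidean algorithm:
  v**3 + 8v**2 + 20v + 16 = (v**3 + 12v**2 + 44v + 48) + (-4v**2 - 24v - 32)
  v**3 + 12v**2 + 44v + 48 = (-(1/4)v - 3/2)(-4v**2 - 24v - 32) + (0)
Last nonzero remainder: -4v**2 - 24v - 32. Dividing through by -4 gives the monic gcd v**2 + 6v + 8.
Cancel v**2 + 6v + 8 from numerator and denominator to get the reduced form.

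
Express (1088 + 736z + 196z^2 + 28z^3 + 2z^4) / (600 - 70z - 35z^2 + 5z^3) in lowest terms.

Apply the Euclidean algorithm:
  2z^4 + 28z^3 + 196z^2 + 736z + 1088 = ((2/5)z + 42/5)(5z^3 - 35z^2 - 70z + 600) + (518z^2 + 1084z - 3952)
  5z^3 - 35z^2 - 70z + 600 = ((5/518)z - 11775/134162)(518z^2 + 1084z - 3952) + ((4245300/67081)z + 16981200/67081)
  518z^2 + 1084z - 3952 = ((17373979/2122650)z - 16569007/1061325)((4245300/67081)z + 16981200/67081) + (0)
Last nonzero remainder: (4245300/67081)z + 16981200/67081. Dividing through by 4245300/67081 gives the monic gcd z + 4.
Cancel z + 4 from numerator and denominator to get the reduced form.

(272 + 116z + 20z^2 + 2z^3)/(150 - 55z + 5z^2)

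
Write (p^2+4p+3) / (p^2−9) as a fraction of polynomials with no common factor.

(p+1)/(p−3)

Apply the Euclidean algorithm:
  p^2+4p+3 = (p^2−9) + (4p+12)
  p^2−9 = ((1/4)p−3/4)(4p+12) + (0)
Last nonzero remainder: 4p+12. Dividing through by 4 gives the monic gcd p+3.
Cancel p+3 from numerator and denominator to get the reduced form.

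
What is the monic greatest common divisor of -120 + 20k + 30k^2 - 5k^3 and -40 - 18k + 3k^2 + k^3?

Euclidean algorithm in ℚ[k]:
  -5k^3 + 30k^2 + 20k - 120 = (-5)(k^3 + 3k^2 - 18k - 40) + (45k^2 - 70k - 320)
  k^3 + 3k^2 - 18k - 40 = ((1/45)k + 41/405)(45k^2 - 70k - 320) + (-(308/81)k - 616/81)
  45k^2 - 70k - 320 = (-(3645/308)k + 3240/77)(-(308/81)k - 616/81) + (0)
Last nonzero remainder: -(308/81)k - 616/81. Dividing through by -308/81 gives the monic gcd k + 2.

2 + k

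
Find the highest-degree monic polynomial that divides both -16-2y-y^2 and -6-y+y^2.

By polynomial division,
  -y^2-2y-16 = (-1)(y^2-y-6) + (-3y-22)
  y^2-y-6 = (-(1/3)y+25/9)(-3y-22) + (496/9)
  -3y-22 = (-(27/496)y-99/248)(496/9) + (0)
The last nonzero remainder is the constant 496/9, so the polynomials are coprime and gcd = 1.

1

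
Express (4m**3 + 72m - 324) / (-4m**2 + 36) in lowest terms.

(-m**2 - 3m - 27)/(m + 3)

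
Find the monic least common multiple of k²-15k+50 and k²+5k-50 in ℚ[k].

k³-5k²-100k+500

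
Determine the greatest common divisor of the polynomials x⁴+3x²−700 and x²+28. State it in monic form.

Apply the Euclidean algorithm:
  x⁴+3x²−700 = (x²−25)(x²+28) + (0)
The last nonzero remainder x²+28 is already monic.

x²+28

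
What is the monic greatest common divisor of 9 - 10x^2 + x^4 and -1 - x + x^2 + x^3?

Apply the Euclidean algorithm:
  x^4 - 10x^2 + 9 = (x - 1)(x^3 + x^2 - x - 1) + (-8x^2 + 8)
  x^3 + x^2 - x - 1 = (-(1/8)x - 1/8)(-8x^2 + 8) + (0)
Last nonzero remainder: -8x^2 + 8. Dividing through by -8 gives the monic gcd x^2 - 1.

-1 + x^2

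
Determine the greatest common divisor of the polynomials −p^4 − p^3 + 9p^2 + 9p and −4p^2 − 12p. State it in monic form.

Apply the Euclidean algorithm:
  −p^4 − p^3 + 9p^2 + 9p = ((1/4)p^2 − (1/2)p − 3/4)(−4p^2 − 12p) + (0)
Last nonzero remainder: −4p^2 − 12p. Dividing through by −4 gives the monic gcd p^2 + 3p.

p^2 + 3p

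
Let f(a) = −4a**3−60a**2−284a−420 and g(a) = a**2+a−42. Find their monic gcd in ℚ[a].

a+7

Apply the Euclidean algorithm:
  −4a**3−60a**2−284a−420 = (−4a−56)(a**2+a−42) + (−396a−2772)
  a**2+a−42 = (−(1/396)a+1/66)(−396a−2772) + (0)
Last nonzero remainder: −396a−2772. Dividing through by −396 gives the monic gcd a+7.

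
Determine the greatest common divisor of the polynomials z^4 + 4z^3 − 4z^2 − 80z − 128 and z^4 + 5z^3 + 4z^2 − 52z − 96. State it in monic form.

Apply the Euclidean algorithm:
  z^4 + 4z^3 − 4z^2 − 80z − 128 = (z^4 + 5z^3 + 4z^2 − 52z − 96) + (−z^3 − 8z^2 − 28z − 32)
  z^4 + 5z^3 + 4z^2 − 52z − 96 = (−z + 3)(−z^3 − 8z^2 − 28z − 32) + (0)
Last nonzero remainder: −z^3 − 8z^2 − 28z − 32. Dividing through by −1 gives the monic gcd z^3 + 8z^2 + 28z + 32.

z^3 + 8z^2 + 28z + 32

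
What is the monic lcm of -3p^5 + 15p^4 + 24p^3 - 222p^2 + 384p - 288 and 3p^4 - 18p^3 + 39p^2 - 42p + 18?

p^6 - 6p^5 - 3p^4 + 82p^3 - 202p^2 + 224p - 96

By polynomial division,
  -3p^5 + 15p^4 + 24p^3 - 222p^2 + 384p - 288 = (-p - 1)(3p^4 - 18p^3 + 39p^2 - 42p + 18) + (45p^3 - 225p^2 + 360p - 270)
  3p^4 - 18p^3 + 39p^2 - 42p + 18 = ((1/15)p - 1/15)(45p^3 - 225p^2 + 360p - 270) + (0)
Last nonzero remainder: 45p^3 - 225p^2 + 360p - 270. Dividing through by 45 gives the monic gcd p^3 - 5p^2 + 8p - 6.
Then lcm(f, g) = f·g / gcd(f, g); expanding and making the result monic gives the answer.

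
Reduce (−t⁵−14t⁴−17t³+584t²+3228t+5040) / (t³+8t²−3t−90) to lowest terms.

By polynomial division,
  −t⁵−14t⁴−17t³+584t²+3228t+5040 = (−t²−6t+28)(t³+8t²−3t−90) + (252t²+2772t+7560)
  t³+8t²−3t−90 = ((1/252)t−1/84)(252t²+2772t+7560) + (0)
Last nonzero remainder: 252t²+2772t+7560. Dividing through by 252 gives the monic gcd t²+11t+30.
Cancel t²+11t+30 from numerator and denominator to get the reduced form.

(−t³−3t²+46t+168)/(t−3)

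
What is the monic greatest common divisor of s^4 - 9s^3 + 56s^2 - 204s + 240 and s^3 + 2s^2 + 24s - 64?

Euclidean algorithm in ℚ[s]:
  s^4 - 9s^3 + 56s^2 - 204s + 240 = (s - 11)(s^3 + 2s^2 + 24s - 64) + (54s^2 + 124s - 464)
  s^3 + 2s^2 + 24s - 64 = ((1/54)s - 4/729)(54s^2 + 124s - 464) + ((24256/729)s - 48512/729)
  54s^2 + 124s - 464 = ((19683/12128)s + 21141/3032)((24256/729)s - 48512/729) + (0)
Last nonzero remainder: (24256/729)s - 48512/729. Dividing through by 24256/729 gives the monic gcd s - 2.

s - 2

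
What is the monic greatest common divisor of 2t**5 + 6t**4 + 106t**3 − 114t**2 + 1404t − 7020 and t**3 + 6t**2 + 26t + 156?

t**2 + 26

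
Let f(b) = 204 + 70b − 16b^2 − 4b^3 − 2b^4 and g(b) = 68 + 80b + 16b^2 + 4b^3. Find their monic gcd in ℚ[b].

17 + 3b + b^2

Apply the Euclidean algorithm:
  −2b^4 − 4b^3 − 16b^2 + 70b + 204 = (−(1/2)b + 1)(4b^3 + 16b^2 + 80b + 68) + (8b^2 + 24b + 136)
  4b^3 + 16b^2 + 80b + 68 = ((1/2)b + 1/2)(8b^2 + 24b + 136) + (0)
Last nonzero remainder: 8b^2 + 24b + 136. Dividing through by 8 gives the monic gcd b^2 + 3b + 17.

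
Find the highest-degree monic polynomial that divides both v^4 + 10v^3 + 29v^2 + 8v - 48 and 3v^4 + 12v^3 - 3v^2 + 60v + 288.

v^2 + 7v + 12

Euclidean algorithm in ℚ[v]:
  v^4 + 10v^3 + 29v^2 + 8v - 48 = (1/3)(3v^4 + 12v^3 - 3v^2 + 60v + 288) + (6v^3 + 30v^2 - 12v - 144)
  3v^4 + 12v^3 - 3v^2 + 60v + 288 = ((1/2)v - 1/2)(6v^3 + 30v^2 - 12v - 144) + (18v^2 + 126v + 216)
  6v^3 + 30v^2 - 12v - 144 = ((1/3)v - 2/3)(18v^2 + 126v + 216) + (0)
Last nonzero remainder: 18v^2 + 126v + 216. Dividing through by 18 gives the monic gcd v^2 + 7v + 12.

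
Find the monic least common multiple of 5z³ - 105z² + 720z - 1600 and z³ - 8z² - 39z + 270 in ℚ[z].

Euclidean algorithm in ℚ[z]:
  5z³ - 105z² + 720z - 1600 = (5)(z³ - 8z² - 39z + 270) + (-65z² + 915z - 2950)
  z³ - 8z² - 39z + 270 = (-(1/65)z - 79/845)(-65z² + 915z - 2950) + ((196/169)z - 980/169)
  -65z² + 915z - 2950 = (-(10985/196)z + 49855/98)((196/169)z - 980/169) + (0)
Last nonzero remainder: (196/169)z - 980/169. Dividing through by 196/169 gives the monic gcd z - 5.
Then lcm(f, g) = f·g / gcd(f, g); expanding and making the result monic gives the answer.

z⁵ - 24z⁴ + 153z³ + 382z² - 6816z + 17280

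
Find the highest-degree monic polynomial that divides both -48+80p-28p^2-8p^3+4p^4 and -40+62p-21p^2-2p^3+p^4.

2-3p+p^2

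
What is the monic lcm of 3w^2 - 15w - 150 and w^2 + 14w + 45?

w^3 + 4w^2 - 95w - 450

Apply the Euclidean algorithm:
  3w^2 - 15w - 150 = (3)(w^2 + 14w + 45) + (-57w - 285)
  w^2 + 14w + 45 = (-(1/57)w - 3/19)(-57w - 285) + (0)
Last nonzero remainder: -57w - 285. Dividing through by -57 gives the monic gcd w + 5.
Then lcm(f, g) = f·g / gcd(f, g); expanding and making the result monic gives the answer.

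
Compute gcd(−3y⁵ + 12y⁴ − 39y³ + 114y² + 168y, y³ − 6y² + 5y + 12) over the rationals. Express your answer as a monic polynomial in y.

y² − 3y − 4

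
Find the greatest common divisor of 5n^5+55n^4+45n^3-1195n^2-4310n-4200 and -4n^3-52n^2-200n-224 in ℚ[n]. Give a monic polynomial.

n^3+13n^2+50n+56

Repeated division with remainder:
  5n^5+55n^4+45n^3-1195n^2-4310n-4200 = (-(5/4)n^2+(5/2)n+75/4)(-4n^3-52n^2-200n-224) + (0)
Last nonzero remainder: -4n^3-52n^2-200n-224. Dividing through by -4 gives the monic gcd n^3+13n^2+50n+56.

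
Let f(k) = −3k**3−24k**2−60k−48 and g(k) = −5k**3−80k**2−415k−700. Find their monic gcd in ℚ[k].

Repeated division with remainder:
  −3k**3−24k**2−60k−48 = (3/5)(−5k**3−80k**2−415k−700) + (24k**2+189k+372)
  −5k**3−80k**2−415k−700 = (−(5/24)k−325/192)(24k**2+189k+372) + (−(1125/64)k−1125/16)
  24k**2+189k+372 = (−(512/375)k−1984/375)(−(1125/64)k−1125/16) + (0)
Last nonzero remainder: −(1125/64)k−1125/16. Dividing through by −1125/64 gives the monic gcd k+4.

k+4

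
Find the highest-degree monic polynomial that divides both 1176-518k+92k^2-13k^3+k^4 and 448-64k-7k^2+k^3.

-7+k

Apply the Euclidean algorithm:
  k^4-13k^3+92k^2-518k+1176 = (k-6)(k^3-7k^2-64k+448) + (114k^2-1350k+3864)
  k^3-7k^2-64k+448 = ((1/114)k+46/1083)(114k^2-1350k+3864) + (-(14640/361)k+102480/361)
  114k^2-1350k+3864 = (-(6859/2440)k+8303/610)(-(14640/361)k+102480/361) + (0)
Last nonzero remainder: -(14640/361)k+102480/361. Dividing through by -14640/361 gives the monic gcd k-7.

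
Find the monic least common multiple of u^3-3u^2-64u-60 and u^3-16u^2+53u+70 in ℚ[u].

Euclidean algorithm in ℚ[u]:
  u^3-3u^2-64u-60 = (u^3-16u^2+53u+70) + (13u^2-117u-130)
  u^3-16u^2+53u+70 = ((1/13)u-7/13)(13u^2-117u-130) + (0)
Last nonzero remainder: 13u^2-117u-130. Dividing through by 13 gives the monic gcd u^2-9u-10.
Then lcm(f, g) = f·g / gcd(f, g); expanding and making the result monic gives the answer.

u^4-10u^3-43u^2+388u+420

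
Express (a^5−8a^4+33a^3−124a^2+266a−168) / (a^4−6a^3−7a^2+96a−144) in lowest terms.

(a^3−a^2+14a−14)/(a^2+a−12)

By polynomial division,
  a^5−8a^4+33a^3−124a^2+266a−168 = (a−2)(a^4−6a^3−7a^2+96a−144) + (28a^3−234a^2+602a−456)
  a^4−6a^3−7a^2+96a−144 = ((1/28)a+33/392)(28a^3−234a^2+602a−456) + (−(1725/196)a^2+(1725/28)a−5175/49)
  28a^3−234a^2+602a−456 = (−(5488/1725)a+7448/1725)(−(1725/196)a^2+(1725/28)a−5175/49) + (0)
Last nonzero remainder: −(1725/196)a^2+(1725/28)a−5175/49. Dividing through by −1725/196 gives the monic gcd a^2−7a+12.
Cancel a^2−7a+12 from numerator and denominator to get the reduced form.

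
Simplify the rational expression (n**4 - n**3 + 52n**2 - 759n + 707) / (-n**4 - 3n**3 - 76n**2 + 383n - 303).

Euclidean algorithm in ℚ[n]:
  n**4 - n**3 + 52n**2 - 759n + 707 = (-1)(-n**4 - 3n**3 - 76n**2 + 383n - 303) + (-4n**3 - 24n**2 - 376n + 404)
  -n**4 - 3n**3 - 76n**2 + 383n - 303 = ((1/4)n - 3/4)(-4n**3 - 24n**2 - 376n + 404) + (0)
Last nonzero remainder: -4n**3 - 24n**2 - 376n + 404. Dividing through by -4 gives the monic gcd n**3 + 6n**2 + 94n - 101.
Cancel n**3 + 6n**2 + 94n - 101 from numerator and denominator to get the reduced form.

(-n + 7)/(n - 3)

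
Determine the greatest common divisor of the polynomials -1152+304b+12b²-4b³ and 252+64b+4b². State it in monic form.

By polynomial division,
  -4b³+12b²+304b-1152 = (-b+19)(4b²+64b+252) + (-660b-5940)
  4b²+64b+252 = (-(1/165)b-7/165)(-660b-5940) + (0)
Last nonzero remainder: -660b-5940. Dividing through by -660 gives the monic gcd b+9.

9+b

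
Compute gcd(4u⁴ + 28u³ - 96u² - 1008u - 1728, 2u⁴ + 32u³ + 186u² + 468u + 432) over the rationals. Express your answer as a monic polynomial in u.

By polynomial division,
  4u⁴ + 28u³ - 96u² - 1008u - 1728 = (2)(2u⁴ + 32u³ + 186u² + 468u + 432) + (-36u³ - 468u² - 1944u - 2592)
  2u⁴ + 32u³ + 186u² + 468u + 432 = (-(1/18)u - 1/6)(-36u³ - 468u² - 1944u - 2592) + (0)
Last nonzero remainder: -36u³ - 468u² - 1944u - 2592. Dividing through by -36 gives the monic gcd u³ + 13u² + 54u + 72.

u³ + 13u² + 54u + 72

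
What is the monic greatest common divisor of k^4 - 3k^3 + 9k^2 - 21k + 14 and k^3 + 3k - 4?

Repeated division with remainder:
  k^4 - 3k^3 + 9k^2 - 21k + 14 = (k - 3)(k^3 + 3k - 4) + (6k^2 - 8k + 2)
  k^3 + 3k - 4 = ((1/6)k + 2/9)(6k^2 - 8k + 2) + ((40/9)k - 40/9)
  6k^2 - 8k + 2 = ((27/20)k - 9/20)((40/9)k - 40/9) + (0)
Last nonzero remainder: (40/9)k - 40/9. Dividing through by 40/9 gives the monic gcd k - 1.

k - 1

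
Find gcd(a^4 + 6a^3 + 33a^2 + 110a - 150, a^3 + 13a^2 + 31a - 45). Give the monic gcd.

By polynomial division,
  a^4 + 6a^3 + 33a^2 + 110a - 150 = (a - 7)(a^3 + 13a^2 + 31a - 45) + (93a^2 + 372a - 465)
  a^3 + 13a^2 + 31a - 45 = ((1/93)a + 3/31)(93a^2 + 372a - 465) + (0)
Last nonzero remainder: 93a^2 + 372a - 465. Dividing through by 93 gives the monic gcd a^2 + 4a - 5.

a^2 + 4a - 5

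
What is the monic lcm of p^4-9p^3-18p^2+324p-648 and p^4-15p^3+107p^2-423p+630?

Repeated division with remainder:
  p^4-9p^3-18p^2+324p-648 = (p^4-15p^3+107p^2-423p+630) + (6p^3-125p^2+747p-1278)
  p^4-15p^3+107p^2-423p+630 = ((1/6)p+35/36)(6p^3-125p^2+747p-1278) + ((3745/36)p^2-(3745/4)p+3745/2)
  6p^3-125p^2+747p-1278 = ((216/3745)p-2556/3745)((3745/36)p^2-(3745/4)p+3745/2) + (0)
Last nonzero remainder: (3745/36)p^2-(3745/4)p+3745/2. Dividing through by 3745/36 gives the monic gcd p^2-9p+18.
Then lcm(f, g) = f·g / gcd(f, g); expanding and making the result monic gives the answer.

p^6-15p^5+71p^4+117p^3-3222p^2+15228p-22680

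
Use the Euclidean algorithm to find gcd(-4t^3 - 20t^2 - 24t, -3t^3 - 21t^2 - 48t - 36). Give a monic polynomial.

Apply the Euclidean algorithm:
  -4t^3 - 20t^2 - 24t = (4/3)(-3t^3 - 21t^2 - 48t - 36) + (8t^2 + 40t + 48)
  -3t^3 - 21t^2 - 48t - 36 = (-(3/8)t - 3/4)(8t^2 + 40t + 48) + (0)
Last nonzero remainder: 8t^2 + 40t + 48. Dividing through by 8 gives the monic gcd t^2 + 5t + 6.

t^2 + 5t + 6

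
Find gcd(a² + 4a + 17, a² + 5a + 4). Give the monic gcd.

1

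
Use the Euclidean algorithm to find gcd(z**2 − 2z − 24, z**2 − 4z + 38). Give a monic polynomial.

Apply the Euclidean algorithm:
  z**2 − 2z − 24 = (z**2 − 4z + 38) + (2z − 62)
  z**2 − 4z + 38 = ((1/2)z + 27/2)(2z − 62) + (875)
  2z − 62 = ((2/875)z − 62/875)(875) + (0)
The last nonzero remainder is the constant 875, so the polynomials are coprime and gcd = 1.

1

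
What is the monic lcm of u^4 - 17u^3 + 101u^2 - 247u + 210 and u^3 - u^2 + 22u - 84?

u^6 - 15u^5 + 95u^4 - 521u^3 + 2544u^2 - 6496u + 5880

Apply the Euclidean algorithm:
  u^4 - 17u^3 + 101u^2 - 247u + 210 = (u - 16)(u^3 - u^2 + 22u - 84) + (63u^2 + 189u - 1134)
  u^3 - u^2 + 22u - 84 = ((1/63)u - 4/63)(63u^2 + 189u - 1134) + (52u - 156)
  63u^2 + 189u - 1134 = ((63/52)u + 189/26)(52u - 156) + (0)
Last nonzero remainder: 52u - 156. Dividing through by 52 gives the monic gcd u - 3.
Then lcm(f, g) = f·g / gcd(f, g); expanding and making the result monic gives the answer.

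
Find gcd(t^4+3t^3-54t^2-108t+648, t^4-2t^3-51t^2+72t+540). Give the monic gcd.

By polynomial division,
  t^4+3t^3-54t^2-108t+648 = (t^4-2t^3-51t^2+72t+540) + (5t^3-3t^2-180t+108)
  t^4-2t^3-51t^2+72t+540 = ((1/5)t-7/25)(5t^3-3t^2-180t+108) + (-(396/25)t^2+14256/25)
  5t^3-3t^2-180t+108 = (-(125/396)t+25/132)(-(396/25)t^2+14256/25) + (0)
Last nonzero remainder: -(396/25)t^2+14256/25. Dividing through by -396/25 gives the monic gcd t^2-36.

t^2-36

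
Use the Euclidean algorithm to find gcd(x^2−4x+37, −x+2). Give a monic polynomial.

1

Apply the Euclidean algorithm:
  x^2−4x+37 = (−x+2)(−x+2) + (33)
  −x+2 = (−(1/33)x+2/33)(33) + (0)
The last nonzero remainder is the constant 33, so the polynomials are coprime and gcd = 1.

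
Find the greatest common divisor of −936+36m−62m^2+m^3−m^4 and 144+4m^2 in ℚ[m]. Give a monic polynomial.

Euclidean algorithm in ℚ[m]:
  −m^4+m^3−62m^2+36m−936 = (−(1/4)m^2+(1/4)m−13/2)(4m^2+144) + (0)
Last nonzero remainder: 4m^2+144. Dividing through by 4 gives the monic gcd m^2+36.

36+m^2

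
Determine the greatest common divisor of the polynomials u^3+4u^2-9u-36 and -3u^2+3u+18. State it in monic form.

Euclidean algorithm in ℚ[u]:
  u^3+4u^2-9u-36 = (-(1/3)u-5/3)(-3u^2+3u+18) + (2u-6)
  -3u^2+3u+18 = (-(3/2)u-3)(2u-6) + (0)
Last nonzero remainder: 2u-6. Dividing through by 2 gives the monic gcd u-3.

u-3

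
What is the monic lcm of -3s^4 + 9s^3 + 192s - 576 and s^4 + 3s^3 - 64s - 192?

s^5 - 9s^3 - 64s^2 + 576

Apply the Euclidean algorithm:
  -3s^4 + 9s^3 + 192s - 576 = (-3)(s^4 + 3s^3 - 64s - 192) + (18s^3 - 1152)
  s^4 + 3s^3 - 64s - 192 = ((1/18)s + 1/6)(18s^3 - 1152) + (0)
Last nonzero remainder: 18s^3 - 1152. Dividing through by 18 gives the monic gcd s^3 - 64.
Then lcm(f, g) = f·g / gcd(f, g); expanding and making the result monic gives the answer.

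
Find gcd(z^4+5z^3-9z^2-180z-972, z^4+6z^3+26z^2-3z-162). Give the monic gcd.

z^2+5z+27

Euclidean algorithm in ℚ[z]:
  z^4+5z^3-9z^2-180z-972 = (z^4+6z^3+26z^2-3z-162) + (-z^3-35z^2-177z-810)
  z^4+6z^3+26z^2-3z-162 = (-z+29)(-z^3-35z^2-177z-810) + (864z^2+4320z+23328)
  -z^3-35z^2-177z-810 = (-(1/864)z-5/144)(864z^2+4320z+23328) + (0)
Last nonzero remainder: 864z^2+4320z+23328. Dividing through by 864 gives the monic gcd z^2+5z+27.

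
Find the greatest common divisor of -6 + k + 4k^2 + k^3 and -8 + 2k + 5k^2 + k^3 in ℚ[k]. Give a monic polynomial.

Euclidean algorithm in ℚ[k]:
  k^3 + 4k^2 + k - 6 = (k^3 + 5k^2 + 2k - 8) + (-k^2 - k + 2)
  k^3 + 5k^2 + 2k - 8 = (-k - 4)(-k^2 - k + 2) + (0)
Last nonzero remainder: -k^2 - k + 2. Dividing through by -1 gives the monic gcd k^2 + k - 2.

-2 + k + k^2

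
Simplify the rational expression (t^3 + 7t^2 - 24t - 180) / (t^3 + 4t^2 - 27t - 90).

Euclidean algorithm in ℚ[t]:
  t^3 + 7t^2 - 24t - 180 = (t^3 + 4t^2 - 27t - 90) + (3t^2 + 3t - 90)
  t^3 + 4t^2 - 27t - 90 = ((1/3)t + 1)(3t^2 + 3t - 90) + (0)
Last nonzero remainder: 3t^2 + 3t - 90. Dividing through by 3 gives the monic gcd t^2 + t - 30.
Cancel t^2 + t - 30 from numerator and denominator to get the reduced form.

(t + 6)/(t + 3)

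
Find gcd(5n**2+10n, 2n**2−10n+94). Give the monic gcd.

1

Euclidean algorithm in ℚ[n]:
  5n**2+10n = (5/2)(2n**2−10n+94) + (35n−235)
  2n**2−10n+94 = ((2/35)n+24/245)(35n−235) + (5734/49)
  35n−235 = ((1715/5734)n−245/122)(5734/49) + (0)
The last nonzero remainder is the constant 5734/49, so the polynomials are coprime and gcd = 1.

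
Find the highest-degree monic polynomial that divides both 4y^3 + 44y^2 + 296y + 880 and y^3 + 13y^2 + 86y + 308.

Apply the Euclidean algorithm:
  4y^3 + 44y^2 + 296y + 880 = (4)(y^3 + 13y^2 + 86y + 308) + (-8y^2 - 48y - 352)
  y^3 + 13y^2 + 86y + 308 = (-(1/8)y - 7/8)(-8y^2 - 48y - 352) + (0)
Last nonzero remainder: -8y^2 - 48y - 352. Dividing through by -8 gives the monic gcd y^2 + 6y + 44.

y^2 + 6y + 44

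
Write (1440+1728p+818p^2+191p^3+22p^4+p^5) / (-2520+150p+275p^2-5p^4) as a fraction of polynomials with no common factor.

Euclidean algorithm in ℚ[p]:
  p^5+22p^4+191p^3+818p^2+1728p+1440 = (-(1/5)p-22/5)(-5p^4+275p^2+150p-2520) + (246p^3+2058p^2+1884p-9648)
  -5p^4+275p^2+150p-2520 = (-(5/246)p+1715/10086)(246p^3+2058p^2+1884p-9648) + (-(61600/1681)p^2-(616000/1681)p-1478400/1681)
  246p^3+2058p^2+1884p-9648 = (-(206763/30800)p+337881/30800)(-(61600/1681)p^2-(616000/1681)p-1478400/1681) + (0)
Last nonzero remainder: -(61600/1681)p^2-(616000/1681)p-1478400/1681. Dividing through by -61600/1681 gives the monic gcd p^2+10p+24.
Cancel p^2+10p+24 from numerator and denominator to get the reduced form.

(-60-47p-12p^2-p^3)/(105-50p+5p^2)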